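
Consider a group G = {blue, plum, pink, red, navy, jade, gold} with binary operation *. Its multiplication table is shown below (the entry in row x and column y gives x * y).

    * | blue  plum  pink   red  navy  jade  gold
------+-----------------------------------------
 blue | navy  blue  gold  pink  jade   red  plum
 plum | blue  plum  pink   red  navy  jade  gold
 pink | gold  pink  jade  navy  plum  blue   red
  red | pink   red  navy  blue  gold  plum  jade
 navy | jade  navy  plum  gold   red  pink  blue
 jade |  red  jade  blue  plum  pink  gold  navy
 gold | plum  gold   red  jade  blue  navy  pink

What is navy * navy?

Read row navy, column navy: navy * navy = red.

red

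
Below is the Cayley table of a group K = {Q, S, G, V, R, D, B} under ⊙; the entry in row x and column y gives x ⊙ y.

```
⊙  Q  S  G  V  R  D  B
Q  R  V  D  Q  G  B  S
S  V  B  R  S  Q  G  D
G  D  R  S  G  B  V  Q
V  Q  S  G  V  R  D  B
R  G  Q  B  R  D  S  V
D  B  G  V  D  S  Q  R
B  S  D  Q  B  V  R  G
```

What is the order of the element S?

The identity element is V (its row matches the header).
S^1 = S
S^2 = S ⊙ S = B
S^3 = B ⊙ S = D
S^4 = D ⊙ S = G
S^5 = G ⊙ S = R
S^6 = R ⊙ S = Q
S^7 = Q ⊙ S = V
The first power of S equal to the identity is S^7, so ord(S) = 7.

7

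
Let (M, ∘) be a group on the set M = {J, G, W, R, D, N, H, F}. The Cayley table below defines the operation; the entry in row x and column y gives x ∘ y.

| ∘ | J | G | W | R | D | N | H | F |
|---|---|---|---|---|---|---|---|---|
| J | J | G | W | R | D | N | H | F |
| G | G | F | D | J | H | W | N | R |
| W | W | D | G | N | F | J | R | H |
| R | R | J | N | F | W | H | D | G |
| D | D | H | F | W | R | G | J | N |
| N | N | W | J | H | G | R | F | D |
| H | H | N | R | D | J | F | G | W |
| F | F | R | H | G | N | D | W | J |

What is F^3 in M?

F^1 = F
F^2 = F ∘ F = J
F^3 = J ∘ F = F

F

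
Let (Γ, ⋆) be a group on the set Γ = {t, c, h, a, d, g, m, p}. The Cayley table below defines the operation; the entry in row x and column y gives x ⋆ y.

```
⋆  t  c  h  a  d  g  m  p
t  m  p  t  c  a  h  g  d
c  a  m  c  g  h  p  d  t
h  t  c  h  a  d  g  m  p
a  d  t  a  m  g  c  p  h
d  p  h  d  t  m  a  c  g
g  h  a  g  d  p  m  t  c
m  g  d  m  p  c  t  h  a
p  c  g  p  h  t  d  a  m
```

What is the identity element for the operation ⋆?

h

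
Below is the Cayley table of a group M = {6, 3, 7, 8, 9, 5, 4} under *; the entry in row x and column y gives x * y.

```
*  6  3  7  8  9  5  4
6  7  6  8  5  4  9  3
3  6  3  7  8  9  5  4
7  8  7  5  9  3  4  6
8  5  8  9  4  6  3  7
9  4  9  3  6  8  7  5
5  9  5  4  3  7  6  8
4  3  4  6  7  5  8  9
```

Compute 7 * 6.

8

Read row 7, column 6: 7 * 6 = 8.
(Structurally, M here is isomorphic to the cyclic group Z_7.)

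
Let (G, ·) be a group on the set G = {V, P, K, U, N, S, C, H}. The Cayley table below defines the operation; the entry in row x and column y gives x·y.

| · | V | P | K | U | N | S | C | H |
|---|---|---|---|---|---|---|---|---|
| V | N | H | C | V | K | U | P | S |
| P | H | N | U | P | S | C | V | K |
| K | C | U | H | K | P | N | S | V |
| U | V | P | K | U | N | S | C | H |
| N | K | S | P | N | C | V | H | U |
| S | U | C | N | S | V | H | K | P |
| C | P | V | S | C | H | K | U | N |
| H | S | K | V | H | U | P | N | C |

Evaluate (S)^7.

S^1 = S
S^2 = S·S = H
S^3 = H·S = P
S^4 = P·S = C
S^5 = C·S = K
S^6 = K·S = N
S^7 = N·S = V

V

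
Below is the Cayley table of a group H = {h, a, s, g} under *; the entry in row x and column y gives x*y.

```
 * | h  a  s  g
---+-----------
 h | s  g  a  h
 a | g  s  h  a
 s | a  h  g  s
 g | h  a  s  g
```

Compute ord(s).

The identity element is g (its row matches the header).
s^1 = s
s^2 = s*s = g
The first power of s equal to the identity is s^2, so ord(s) = 2.

2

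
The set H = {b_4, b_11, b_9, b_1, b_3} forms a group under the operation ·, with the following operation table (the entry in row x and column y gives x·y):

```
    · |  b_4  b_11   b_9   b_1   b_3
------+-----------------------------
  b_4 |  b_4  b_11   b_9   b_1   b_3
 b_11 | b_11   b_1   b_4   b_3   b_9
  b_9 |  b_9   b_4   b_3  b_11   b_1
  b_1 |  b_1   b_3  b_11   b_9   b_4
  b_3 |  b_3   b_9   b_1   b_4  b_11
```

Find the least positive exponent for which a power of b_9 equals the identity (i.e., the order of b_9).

The identity element is b_4 (its row matches the header).
b_9^1 = b_9
b_9^2 = b_9·b_9 = b_3
b_9^3 = b_3·b_9 = b_1
b_9^4 = b_1·b_9 = b_11
b_9^5 = b_11·b_9 = b_4
The first power of b_9 equal to the identity is b_9^5, so ord(b_9) = 5.

5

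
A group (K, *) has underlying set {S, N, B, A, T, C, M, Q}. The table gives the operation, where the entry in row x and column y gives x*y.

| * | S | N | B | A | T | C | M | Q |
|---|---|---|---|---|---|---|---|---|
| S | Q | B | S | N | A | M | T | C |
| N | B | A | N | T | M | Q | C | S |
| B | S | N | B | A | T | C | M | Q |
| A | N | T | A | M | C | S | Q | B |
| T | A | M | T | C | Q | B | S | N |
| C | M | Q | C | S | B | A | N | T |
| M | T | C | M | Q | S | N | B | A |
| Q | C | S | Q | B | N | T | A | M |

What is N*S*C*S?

N*S = B
B*C = C
C*S = M

M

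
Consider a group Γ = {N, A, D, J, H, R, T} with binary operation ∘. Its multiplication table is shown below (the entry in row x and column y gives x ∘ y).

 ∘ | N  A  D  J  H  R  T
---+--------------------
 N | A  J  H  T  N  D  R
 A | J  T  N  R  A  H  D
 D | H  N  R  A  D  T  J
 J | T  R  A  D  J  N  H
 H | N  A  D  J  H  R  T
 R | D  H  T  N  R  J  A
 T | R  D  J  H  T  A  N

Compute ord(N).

7

The identity element is H (its row matches the header).
N^1 = N
N^2 = N ∘ N = A
N^3 = A ∘ N = J
N^4 = J ∘ N = T
N^5 = T ∘ N = R
N^6 = R ∘ N = D
N^7 = D ∘ N = H
The first power of N equal to the identity is N^7, so ord(N) = 7.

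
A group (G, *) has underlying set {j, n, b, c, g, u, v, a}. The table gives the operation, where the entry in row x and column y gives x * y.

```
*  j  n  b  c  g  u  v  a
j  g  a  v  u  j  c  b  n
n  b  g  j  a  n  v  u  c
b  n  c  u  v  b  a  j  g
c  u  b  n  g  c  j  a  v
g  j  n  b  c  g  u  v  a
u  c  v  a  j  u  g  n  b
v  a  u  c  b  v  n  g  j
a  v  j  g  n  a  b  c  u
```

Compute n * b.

j

Read row n, column b: n * b = j.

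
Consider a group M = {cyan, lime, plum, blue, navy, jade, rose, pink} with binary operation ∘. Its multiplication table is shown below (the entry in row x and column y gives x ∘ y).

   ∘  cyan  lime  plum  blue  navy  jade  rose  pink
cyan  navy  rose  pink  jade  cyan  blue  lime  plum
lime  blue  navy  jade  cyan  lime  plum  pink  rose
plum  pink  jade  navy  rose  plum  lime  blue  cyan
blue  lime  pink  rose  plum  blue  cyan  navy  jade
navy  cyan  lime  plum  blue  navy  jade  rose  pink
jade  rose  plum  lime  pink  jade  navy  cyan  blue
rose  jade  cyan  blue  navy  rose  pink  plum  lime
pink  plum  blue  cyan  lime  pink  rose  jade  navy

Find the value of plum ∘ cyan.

pink

Read row plum, column cyan: plum ∘ cyan = pink.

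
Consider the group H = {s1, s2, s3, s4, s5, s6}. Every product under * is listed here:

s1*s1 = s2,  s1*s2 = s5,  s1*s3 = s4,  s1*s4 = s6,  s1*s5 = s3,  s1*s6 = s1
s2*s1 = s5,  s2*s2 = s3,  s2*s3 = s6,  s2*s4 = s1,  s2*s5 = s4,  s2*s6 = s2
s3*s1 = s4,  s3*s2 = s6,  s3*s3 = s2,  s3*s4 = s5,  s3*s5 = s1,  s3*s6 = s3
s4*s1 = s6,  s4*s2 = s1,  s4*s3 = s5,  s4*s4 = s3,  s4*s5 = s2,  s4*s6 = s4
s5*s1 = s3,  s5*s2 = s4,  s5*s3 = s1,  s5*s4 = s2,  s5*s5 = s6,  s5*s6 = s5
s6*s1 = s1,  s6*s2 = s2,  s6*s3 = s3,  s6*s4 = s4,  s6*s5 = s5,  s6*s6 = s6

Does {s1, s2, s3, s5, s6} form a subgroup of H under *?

No

s1*s3 = s4, which is not in {s1, s2, s3, s5, s6}.
The subset is not closed under *, so it is not a subgroup.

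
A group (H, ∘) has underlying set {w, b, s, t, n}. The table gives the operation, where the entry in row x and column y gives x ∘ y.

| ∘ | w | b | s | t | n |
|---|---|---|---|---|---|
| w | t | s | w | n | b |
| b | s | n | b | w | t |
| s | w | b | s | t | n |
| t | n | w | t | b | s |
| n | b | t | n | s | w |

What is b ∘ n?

t

Read row b, column n: b ∘ n = t.
(Structurally, H here is isomorphic to the cyclic group Z_5.)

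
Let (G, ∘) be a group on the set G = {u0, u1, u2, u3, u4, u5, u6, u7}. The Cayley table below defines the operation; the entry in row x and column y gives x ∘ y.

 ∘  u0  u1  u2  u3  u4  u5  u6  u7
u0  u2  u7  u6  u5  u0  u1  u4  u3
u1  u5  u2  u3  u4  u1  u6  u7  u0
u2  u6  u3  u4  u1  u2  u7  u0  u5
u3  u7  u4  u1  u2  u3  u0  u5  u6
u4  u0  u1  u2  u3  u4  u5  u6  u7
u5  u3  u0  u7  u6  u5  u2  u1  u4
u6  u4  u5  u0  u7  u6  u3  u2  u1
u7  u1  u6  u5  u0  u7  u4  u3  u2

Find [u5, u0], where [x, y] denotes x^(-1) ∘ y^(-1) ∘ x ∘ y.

Identity is u4; from the table u5^(-1) = u7 and u0^(-1) = u6.
u7 ∘ u6 = u3
u3 ∘ u5 = u0
u0 ∘ u0 = u2
(Structurally, G here is isomorphic to the quaternion group Q_8.)

u2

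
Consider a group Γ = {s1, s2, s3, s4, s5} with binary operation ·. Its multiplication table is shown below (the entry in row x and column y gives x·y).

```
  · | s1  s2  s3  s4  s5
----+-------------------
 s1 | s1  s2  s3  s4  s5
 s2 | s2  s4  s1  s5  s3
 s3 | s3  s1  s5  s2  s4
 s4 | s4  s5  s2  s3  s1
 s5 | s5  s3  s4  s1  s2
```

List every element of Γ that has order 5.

{s2, s3, s4, s5}

Identity is s1. Compute the order of each non-identity element by repeated multiplication:
  s2: s2 → s4 → s5 → s3 → s1  (order 5)
  s3: s3 → s5 → s4 → s2 → s1  (order 5)
  s4: s4 → s3 → s2 → s5 → s1  (order 5)
  s5: s5 → s2 → s3 → s4 → s1  (order 5)
Elements of order 5: {s2, s3, s4, s5}.
(Structurally, Γ here is isomorphic to the cyclic group Z_5.)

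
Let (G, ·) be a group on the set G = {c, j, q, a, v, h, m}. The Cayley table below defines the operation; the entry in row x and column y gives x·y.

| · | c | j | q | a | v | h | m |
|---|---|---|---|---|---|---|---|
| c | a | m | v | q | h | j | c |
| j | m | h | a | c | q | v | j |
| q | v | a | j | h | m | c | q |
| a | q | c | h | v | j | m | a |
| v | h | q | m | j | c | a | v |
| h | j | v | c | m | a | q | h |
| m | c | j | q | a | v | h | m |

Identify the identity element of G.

The identity e satisfies e·x = x for all x, so its row in the table reproduces the column headers.
Row m reads: c, j, q, a, v, h, m — exactly the header order. So m is the identity.

m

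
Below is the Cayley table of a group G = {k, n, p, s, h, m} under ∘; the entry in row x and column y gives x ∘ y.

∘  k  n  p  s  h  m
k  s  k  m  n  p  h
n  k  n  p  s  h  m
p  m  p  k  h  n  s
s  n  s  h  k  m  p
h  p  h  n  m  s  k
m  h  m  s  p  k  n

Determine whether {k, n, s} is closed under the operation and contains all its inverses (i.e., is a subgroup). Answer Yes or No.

Yes

{k, n, s} contains the identity n.
Checking products: every product of two elements of {k, n, s} (read from the table) lies in {k, n, s}, so the set is closed.
In a finite group, a nonempty closed subset is a subgroup. So {k, n, s} ≤ G.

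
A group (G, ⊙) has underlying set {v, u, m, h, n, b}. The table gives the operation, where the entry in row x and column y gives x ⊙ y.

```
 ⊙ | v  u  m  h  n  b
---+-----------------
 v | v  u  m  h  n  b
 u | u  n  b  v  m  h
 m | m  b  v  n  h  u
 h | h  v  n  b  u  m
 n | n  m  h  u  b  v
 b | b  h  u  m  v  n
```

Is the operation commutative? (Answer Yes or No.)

Yes

Check whether the table is symmetric across its main diagonal.
Every entry (row x, col y) equals the entry (row y, col x), so G is abelian.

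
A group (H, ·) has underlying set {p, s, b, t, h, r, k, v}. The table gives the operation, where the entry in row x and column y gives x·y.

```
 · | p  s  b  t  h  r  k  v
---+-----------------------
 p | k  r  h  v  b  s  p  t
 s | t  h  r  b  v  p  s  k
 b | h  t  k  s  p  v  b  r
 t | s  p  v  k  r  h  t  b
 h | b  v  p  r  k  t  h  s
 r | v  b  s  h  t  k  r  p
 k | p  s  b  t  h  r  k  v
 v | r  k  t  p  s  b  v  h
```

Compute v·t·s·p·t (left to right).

v·t = p
p·s = r
r·p = v
v·t = p
(Structurally, H here is isomorphic to the dihedral group D_4.)

p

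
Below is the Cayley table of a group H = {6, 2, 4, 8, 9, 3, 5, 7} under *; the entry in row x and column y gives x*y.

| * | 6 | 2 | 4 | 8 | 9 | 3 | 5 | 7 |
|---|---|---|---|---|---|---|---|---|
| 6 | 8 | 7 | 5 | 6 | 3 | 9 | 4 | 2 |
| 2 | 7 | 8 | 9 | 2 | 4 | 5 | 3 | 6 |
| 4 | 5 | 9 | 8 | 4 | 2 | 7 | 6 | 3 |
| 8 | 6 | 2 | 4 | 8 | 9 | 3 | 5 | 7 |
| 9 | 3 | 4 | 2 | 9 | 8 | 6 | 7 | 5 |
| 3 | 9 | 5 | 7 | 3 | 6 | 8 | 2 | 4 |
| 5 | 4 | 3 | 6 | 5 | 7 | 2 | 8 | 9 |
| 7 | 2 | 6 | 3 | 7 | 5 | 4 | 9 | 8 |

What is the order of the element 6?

The identity element is 8 (its row matches the header).
6^1 = 6
6^2 = 6*6 = 8
The first power of 6 equal to the identity is 6^2, so ord(6) = 2.

2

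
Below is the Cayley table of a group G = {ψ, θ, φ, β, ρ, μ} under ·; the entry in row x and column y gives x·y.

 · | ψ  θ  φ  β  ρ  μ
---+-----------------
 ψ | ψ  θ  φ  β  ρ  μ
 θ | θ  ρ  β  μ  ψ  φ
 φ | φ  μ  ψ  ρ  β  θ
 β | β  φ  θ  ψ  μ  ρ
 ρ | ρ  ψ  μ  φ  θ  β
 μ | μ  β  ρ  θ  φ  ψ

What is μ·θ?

β

Read row μ, column θ: μ·θ = β.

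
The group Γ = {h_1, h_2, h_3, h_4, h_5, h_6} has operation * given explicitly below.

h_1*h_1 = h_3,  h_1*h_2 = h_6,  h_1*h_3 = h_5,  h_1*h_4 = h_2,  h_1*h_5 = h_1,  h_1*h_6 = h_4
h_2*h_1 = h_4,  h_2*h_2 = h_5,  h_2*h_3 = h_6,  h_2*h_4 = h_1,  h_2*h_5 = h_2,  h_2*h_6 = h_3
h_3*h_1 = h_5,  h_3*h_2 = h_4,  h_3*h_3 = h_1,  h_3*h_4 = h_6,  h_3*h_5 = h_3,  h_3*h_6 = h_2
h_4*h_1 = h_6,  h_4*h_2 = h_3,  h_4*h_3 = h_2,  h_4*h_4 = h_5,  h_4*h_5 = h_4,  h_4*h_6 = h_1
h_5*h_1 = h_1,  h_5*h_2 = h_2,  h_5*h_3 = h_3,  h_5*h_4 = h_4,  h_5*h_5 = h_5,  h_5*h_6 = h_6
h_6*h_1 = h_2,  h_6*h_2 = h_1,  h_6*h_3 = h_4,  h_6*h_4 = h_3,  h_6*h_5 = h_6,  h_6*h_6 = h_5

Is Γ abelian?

h_1 * h_2 = h_6 but h_2 * h_1 = h_4.
Since h_1 and h_2 do not commute, Γ is not abelian.

No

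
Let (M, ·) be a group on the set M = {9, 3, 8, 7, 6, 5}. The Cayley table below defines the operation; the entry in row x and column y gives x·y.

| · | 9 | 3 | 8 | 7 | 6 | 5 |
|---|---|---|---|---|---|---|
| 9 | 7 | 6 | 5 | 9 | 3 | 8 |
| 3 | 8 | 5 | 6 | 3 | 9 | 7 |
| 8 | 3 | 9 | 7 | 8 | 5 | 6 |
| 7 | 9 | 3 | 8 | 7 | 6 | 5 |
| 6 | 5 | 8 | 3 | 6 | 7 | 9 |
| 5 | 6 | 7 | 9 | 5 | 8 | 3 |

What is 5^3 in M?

5^1 = 5
5^2 = 5·5 = 3
5^3 = 3·5 = 7

7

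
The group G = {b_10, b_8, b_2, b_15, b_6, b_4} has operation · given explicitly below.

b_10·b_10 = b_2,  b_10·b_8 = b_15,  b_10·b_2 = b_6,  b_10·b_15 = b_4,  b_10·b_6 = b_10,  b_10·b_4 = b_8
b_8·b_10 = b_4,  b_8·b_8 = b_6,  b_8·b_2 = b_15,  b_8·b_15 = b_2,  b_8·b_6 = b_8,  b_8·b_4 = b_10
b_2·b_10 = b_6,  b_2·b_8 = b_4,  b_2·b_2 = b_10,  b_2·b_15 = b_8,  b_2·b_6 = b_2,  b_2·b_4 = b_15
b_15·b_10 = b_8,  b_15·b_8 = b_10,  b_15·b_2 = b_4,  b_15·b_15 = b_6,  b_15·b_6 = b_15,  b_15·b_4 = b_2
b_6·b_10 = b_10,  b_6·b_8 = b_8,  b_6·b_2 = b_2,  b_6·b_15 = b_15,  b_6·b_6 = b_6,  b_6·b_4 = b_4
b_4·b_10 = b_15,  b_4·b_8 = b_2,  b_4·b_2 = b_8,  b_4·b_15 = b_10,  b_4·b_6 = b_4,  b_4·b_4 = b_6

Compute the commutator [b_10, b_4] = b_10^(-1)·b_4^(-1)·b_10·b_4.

Identity is b_6; from the table b_10^(-1) = b_2 and b_4^(-1) = b_4.
b_2·b_4 = b_15
b_15·b_10 = b_8
b_8·b_4 = b_10

b_10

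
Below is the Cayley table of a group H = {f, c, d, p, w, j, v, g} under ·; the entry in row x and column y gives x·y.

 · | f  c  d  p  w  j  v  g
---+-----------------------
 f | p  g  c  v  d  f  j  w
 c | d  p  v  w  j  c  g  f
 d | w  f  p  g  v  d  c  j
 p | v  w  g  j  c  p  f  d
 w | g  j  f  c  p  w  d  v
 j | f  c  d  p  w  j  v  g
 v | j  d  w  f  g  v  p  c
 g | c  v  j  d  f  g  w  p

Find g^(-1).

First locate the identity: row j matches the header, so j is the identity.
Scan row g for j: g·d = j. Hence g^(-1) = d.
(Structurally, H here is isomorphic to the quaternion group Q_8.)

d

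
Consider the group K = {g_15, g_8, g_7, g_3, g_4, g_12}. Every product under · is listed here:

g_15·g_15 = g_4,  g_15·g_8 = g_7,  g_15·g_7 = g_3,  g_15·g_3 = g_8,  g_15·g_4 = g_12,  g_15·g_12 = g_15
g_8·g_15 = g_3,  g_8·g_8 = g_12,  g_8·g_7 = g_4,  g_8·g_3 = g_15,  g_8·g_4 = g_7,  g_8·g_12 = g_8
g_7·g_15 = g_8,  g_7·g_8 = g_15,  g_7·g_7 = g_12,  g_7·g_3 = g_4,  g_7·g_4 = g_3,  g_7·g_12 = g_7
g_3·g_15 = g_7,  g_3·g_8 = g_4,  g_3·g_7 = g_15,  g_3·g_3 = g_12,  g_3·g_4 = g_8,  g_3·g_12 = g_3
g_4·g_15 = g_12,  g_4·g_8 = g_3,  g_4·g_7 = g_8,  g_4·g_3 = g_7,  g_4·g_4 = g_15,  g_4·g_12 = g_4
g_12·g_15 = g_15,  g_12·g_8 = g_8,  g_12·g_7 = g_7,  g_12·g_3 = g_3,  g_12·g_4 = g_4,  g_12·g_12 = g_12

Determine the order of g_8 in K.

2

The identity element is g_12 (its row matches the header).
g_8^1 = g_8
g_8^2 = g_8·g_8 = g_12
The first power of g_8 equal to the identity is g_8^2, so ord(g_8) = 2.
(Structurally, K here is isomorphic to the symmetric group S_3.)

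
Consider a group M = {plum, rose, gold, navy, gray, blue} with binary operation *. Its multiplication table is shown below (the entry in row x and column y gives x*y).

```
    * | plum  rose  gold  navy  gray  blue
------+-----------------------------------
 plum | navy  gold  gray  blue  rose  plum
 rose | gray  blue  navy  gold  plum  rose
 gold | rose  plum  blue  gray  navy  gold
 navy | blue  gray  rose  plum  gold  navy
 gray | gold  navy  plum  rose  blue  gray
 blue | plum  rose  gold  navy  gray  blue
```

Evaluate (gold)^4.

blue

gold^1 = gold
gold^2 = gold*gold = blue
gold^3 = blue*gold = gold
gold^4 = gold*gold = blue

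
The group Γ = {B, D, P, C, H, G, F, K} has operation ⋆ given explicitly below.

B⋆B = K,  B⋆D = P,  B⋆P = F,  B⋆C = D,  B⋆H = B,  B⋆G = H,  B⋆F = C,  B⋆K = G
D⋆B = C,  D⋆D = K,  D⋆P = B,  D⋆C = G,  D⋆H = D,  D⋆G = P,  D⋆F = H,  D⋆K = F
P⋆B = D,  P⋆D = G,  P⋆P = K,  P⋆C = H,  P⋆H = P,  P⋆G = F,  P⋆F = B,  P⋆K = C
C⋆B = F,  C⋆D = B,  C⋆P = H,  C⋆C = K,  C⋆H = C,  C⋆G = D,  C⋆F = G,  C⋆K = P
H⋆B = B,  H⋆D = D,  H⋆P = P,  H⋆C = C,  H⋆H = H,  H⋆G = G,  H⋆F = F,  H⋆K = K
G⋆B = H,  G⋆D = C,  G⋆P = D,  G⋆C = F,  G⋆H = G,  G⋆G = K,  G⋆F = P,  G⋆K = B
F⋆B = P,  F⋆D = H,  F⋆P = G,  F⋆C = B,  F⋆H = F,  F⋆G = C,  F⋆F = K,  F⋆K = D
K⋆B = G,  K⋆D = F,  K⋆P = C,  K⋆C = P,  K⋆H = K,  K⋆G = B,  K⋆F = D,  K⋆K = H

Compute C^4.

C^1 = C
C^2 = C ⋆ C = K
C^3 = K ⋆ C = P
C^4 = P ⋆ C = H

H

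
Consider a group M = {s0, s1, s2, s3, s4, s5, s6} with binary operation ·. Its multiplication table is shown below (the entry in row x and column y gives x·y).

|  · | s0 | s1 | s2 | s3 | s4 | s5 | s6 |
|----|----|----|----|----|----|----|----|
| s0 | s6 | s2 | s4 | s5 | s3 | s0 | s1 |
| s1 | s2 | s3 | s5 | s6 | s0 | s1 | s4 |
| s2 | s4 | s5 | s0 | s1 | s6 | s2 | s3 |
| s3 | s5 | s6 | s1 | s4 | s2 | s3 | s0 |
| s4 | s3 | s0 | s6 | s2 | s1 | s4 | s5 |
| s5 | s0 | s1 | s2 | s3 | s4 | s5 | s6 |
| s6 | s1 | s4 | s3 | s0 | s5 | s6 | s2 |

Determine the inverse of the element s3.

First locate the identity: row s5 matches the header, so s5 is the identity.
Scan row s3 for s5: s3·s0 = s5. Hence s3^(-1) = s0.

s0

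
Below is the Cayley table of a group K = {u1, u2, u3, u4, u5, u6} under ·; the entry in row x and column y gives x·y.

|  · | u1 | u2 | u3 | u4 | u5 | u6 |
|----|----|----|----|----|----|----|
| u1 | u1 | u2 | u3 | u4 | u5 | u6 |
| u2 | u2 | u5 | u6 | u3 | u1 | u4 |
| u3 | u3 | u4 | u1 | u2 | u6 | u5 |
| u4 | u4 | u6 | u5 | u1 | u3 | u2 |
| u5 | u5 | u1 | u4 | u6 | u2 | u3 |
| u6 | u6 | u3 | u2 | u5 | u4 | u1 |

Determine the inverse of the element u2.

u5

First locate the identity: row u1 matches the header, so u1 is the identity.
Scan row u2 for u1: u2·u5 = u1. Hence u2^(-1) = u5.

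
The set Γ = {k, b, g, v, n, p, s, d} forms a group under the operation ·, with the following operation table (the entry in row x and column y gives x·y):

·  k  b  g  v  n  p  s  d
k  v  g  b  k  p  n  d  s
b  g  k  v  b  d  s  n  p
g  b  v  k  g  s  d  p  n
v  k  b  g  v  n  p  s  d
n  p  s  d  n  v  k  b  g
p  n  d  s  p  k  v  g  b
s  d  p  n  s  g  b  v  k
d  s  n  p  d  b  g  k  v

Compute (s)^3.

s^1 = s
s^2 = s·s = v
s^3 = v·s = s

s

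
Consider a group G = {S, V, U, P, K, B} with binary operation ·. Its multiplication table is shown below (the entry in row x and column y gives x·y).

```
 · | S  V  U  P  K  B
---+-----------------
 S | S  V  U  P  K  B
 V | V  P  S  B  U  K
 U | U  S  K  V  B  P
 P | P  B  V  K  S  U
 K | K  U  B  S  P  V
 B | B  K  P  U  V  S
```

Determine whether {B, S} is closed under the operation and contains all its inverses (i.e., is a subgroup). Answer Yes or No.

{B, S} contains the identity S.
Checking products: every product of two elements of {B, S} (read from the table) lies in {B, S}, so the set is closed.
In a finite group, a nonempty closed subset is a subgroup. So {B, S} ≤ G.

Yes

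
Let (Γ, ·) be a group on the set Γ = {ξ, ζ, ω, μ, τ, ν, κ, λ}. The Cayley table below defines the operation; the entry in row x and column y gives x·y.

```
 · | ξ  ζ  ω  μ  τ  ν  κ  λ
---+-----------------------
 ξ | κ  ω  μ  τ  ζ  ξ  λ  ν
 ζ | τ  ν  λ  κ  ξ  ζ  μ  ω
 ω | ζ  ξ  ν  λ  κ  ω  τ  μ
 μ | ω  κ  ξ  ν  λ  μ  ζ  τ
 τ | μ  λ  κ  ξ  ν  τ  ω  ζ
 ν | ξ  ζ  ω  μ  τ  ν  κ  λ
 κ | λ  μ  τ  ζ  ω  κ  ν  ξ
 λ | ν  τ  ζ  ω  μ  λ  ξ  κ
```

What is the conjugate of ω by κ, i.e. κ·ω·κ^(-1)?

The identity is ν. In row κ, the entry ν sits in column κ, so κ^(-1) = κ.
κ·ω = τ
τ·κ = ω

ω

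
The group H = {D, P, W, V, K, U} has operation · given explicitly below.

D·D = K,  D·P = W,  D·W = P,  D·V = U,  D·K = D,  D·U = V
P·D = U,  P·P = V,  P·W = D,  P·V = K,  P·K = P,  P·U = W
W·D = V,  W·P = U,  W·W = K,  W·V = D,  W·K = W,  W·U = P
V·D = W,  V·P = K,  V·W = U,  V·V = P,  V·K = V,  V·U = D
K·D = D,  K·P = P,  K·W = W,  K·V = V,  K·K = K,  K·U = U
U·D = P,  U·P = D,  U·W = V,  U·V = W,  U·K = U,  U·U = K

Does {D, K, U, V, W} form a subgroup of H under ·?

V·V = P, which is not in {D, K, U, V, W}.
The subset is not closed under ·, so it is not a subgroup.

No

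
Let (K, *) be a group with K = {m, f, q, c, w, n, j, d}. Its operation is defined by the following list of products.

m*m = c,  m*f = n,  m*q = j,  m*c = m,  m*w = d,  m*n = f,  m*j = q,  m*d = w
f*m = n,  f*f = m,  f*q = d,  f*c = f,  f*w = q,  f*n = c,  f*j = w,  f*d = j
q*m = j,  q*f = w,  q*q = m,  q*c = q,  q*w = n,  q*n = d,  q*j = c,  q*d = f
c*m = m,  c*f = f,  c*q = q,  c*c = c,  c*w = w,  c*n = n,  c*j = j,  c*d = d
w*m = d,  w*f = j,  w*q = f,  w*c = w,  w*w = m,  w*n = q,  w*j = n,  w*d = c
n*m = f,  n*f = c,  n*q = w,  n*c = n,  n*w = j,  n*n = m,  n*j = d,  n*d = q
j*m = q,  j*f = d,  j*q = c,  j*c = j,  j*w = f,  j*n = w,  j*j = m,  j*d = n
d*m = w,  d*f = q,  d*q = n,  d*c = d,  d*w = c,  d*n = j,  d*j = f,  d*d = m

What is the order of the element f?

The identity element is c (its row matches the header).
f^1 = f
f^2 = f*f = m
f^3 = m*f = n
f^4 = n*f = c
The first power of f equal to the identity is f^4, so ord(f) = 4.

4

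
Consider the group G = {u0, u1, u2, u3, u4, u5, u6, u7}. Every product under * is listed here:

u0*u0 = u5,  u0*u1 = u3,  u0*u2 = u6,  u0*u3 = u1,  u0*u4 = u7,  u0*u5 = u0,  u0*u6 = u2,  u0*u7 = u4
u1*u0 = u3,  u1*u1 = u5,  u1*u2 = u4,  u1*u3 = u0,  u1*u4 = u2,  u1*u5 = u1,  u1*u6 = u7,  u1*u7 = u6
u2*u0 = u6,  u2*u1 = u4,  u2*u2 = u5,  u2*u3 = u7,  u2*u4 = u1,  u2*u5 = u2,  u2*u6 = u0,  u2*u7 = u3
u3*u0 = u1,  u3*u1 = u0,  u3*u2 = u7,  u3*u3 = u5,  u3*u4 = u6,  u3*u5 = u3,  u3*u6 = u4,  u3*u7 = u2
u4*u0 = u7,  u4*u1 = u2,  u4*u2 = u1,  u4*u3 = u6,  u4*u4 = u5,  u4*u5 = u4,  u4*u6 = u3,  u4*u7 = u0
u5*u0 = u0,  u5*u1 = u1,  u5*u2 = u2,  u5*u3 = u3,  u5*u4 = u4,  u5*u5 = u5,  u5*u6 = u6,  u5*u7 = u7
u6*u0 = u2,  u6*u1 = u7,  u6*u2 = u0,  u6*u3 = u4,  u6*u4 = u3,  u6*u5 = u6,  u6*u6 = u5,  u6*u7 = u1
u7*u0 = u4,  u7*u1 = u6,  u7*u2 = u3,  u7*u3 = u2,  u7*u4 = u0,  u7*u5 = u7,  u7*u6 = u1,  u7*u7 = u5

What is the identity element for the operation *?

The identity e satisfies e * x = x for all x, so its row in the table reproduces the column headers.
Row u5 reads: u0, u1, u2, u3, u4, u5, u6, u7 — exactly the header order. So u5 is the identity.
(Structurally, G here is isomorphic to the elementary abelian group (Z_2)^3.)

u5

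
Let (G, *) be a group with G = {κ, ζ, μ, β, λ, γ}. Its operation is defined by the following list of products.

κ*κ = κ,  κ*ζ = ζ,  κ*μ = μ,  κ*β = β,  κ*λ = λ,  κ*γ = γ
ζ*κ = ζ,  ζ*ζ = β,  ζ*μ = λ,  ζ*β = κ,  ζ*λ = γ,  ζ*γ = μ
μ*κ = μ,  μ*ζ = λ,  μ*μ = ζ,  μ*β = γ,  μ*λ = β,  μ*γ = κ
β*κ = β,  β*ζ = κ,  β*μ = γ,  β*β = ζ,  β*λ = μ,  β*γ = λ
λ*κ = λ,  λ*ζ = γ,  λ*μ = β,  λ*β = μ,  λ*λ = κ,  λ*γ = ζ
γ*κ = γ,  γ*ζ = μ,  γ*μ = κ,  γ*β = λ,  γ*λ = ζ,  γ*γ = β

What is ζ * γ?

μ

Read row ζ, column γ: ζ * γ = μ.
(Structurally, G here is isomorphic to the cyclic group Z_6.)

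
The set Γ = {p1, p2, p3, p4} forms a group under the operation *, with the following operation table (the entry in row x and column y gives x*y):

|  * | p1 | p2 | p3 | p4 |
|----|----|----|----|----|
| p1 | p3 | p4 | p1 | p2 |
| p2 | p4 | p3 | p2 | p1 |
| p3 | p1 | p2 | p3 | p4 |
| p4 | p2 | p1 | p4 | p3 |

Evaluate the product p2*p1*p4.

p3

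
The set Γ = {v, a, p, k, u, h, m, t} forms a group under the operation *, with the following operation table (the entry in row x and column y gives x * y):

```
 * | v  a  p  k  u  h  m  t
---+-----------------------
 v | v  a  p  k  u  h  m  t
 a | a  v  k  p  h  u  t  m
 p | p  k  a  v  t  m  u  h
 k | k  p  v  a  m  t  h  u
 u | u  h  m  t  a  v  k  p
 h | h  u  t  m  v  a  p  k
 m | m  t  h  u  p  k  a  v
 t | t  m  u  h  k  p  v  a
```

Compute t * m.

Read row t, column m: t * m = v.

v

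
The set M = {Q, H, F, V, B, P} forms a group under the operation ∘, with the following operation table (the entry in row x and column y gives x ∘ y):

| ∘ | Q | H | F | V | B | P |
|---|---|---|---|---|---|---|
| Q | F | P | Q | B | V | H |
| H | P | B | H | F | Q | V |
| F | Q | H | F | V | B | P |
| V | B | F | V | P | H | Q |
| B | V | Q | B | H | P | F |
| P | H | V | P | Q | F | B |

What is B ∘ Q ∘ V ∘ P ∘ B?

P

B ∘ Q = V
V ∘ V = P
P ∘ P = B
B ∘ B = P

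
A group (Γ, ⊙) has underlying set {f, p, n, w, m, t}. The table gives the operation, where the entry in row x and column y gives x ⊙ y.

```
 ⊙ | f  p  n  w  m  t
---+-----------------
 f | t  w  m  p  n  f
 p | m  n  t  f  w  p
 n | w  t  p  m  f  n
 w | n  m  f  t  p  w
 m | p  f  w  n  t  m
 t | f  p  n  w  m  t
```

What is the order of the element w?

2

The identity element is t (its row matches the header).
w^1 = w
w^2 = w ⊙ w = t
The first power of w equal to the identity is w^2, so ord(w) = 2.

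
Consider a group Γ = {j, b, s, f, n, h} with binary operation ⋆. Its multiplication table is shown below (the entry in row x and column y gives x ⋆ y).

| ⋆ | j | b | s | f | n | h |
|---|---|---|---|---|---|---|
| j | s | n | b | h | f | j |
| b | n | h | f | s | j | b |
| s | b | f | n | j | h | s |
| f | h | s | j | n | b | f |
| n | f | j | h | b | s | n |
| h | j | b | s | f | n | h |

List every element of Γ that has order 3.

Identity is h. Compute the order of each non-identity element by repeated multiplication:
  j: j → s → b → n → f → h  (order 6)
  b: b → h  (order 2)
  s: s → n → h  (order 3)
  f: f → n → b → s → j → h  (order 6)
  n: n → s → h  (order 3)
Elements of order 3: {n, s}.

{n, s}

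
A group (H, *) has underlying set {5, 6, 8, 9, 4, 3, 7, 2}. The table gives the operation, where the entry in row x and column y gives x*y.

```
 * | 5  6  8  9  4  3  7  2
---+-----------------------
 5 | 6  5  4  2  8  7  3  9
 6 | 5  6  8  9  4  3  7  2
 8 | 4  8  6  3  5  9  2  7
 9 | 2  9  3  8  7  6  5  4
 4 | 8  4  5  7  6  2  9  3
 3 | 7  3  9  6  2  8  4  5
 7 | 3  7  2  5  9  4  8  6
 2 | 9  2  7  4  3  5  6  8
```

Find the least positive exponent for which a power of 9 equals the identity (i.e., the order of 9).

The identity element is 6 (its row matches the header).
9^1 = 9
9^2 = 9*9 = 8
9^3 = 8*9 = 3
9^4 = 3*9 = 6
The first power of 9 equal to the identity is 9^4, so ord(9) = 4.
(Structurally, H here is isomorphic to Z_2 x Z_4.)

4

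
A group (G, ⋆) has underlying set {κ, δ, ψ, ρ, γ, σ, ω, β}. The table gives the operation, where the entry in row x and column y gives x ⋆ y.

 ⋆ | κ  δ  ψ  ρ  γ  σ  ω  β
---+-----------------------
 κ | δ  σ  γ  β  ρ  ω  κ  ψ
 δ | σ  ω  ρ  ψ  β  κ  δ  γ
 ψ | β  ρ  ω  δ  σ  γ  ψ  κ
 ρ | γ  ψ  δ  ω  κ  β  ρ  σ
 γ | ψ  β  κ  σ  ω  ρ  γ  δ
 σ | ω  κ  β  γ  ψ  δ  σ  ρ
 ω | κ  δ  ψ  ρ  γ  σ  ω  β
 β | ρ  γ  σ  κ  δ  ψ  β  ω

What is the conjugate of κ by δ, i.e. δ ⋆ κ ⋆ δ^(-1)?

κ

The identity is ω. In row δ, the entry ω sits in column δ, so δ^(-1) = δ.
δ ⋆ κ = σ
σ ⋆ δ = κ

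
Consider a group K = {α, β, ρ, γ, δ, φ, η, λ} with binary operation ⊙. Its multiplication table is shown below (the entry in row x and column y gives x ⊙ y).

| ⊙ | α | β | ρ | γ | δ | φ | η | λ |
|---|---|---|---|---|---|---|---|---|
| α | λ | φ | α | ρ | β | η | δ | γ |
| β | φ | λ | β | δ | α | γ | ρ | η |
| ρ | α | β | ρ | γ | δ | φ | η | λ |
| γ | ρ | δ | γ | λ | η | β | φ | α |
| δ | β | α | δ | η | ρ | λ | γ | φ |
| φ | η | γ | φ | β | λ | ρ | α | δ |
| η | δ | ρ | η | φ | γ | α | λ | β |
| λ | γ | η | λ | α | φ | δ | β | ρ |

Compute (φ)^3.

φ^1 = φ
φ^2 = φ ⊙ φ = ρ
φ^3 = ρ ⊙ φ = φ

φ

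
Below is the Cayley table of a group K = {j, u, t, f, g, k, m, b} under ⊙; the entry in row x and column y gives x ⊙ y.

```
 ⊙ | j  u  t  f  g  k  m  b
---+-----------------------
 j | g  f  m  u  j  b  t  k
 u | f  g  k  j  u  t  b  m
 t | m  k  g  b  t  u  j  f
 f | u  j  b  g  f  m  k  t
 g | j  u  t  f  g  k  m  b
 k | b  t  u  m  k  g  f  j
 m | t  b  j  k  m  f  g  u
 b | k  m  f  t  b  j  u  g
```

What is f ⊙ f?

g

Read row f, column f: f ⊙ f = g.
(Structurally, K here is isomorphic to the elementary abelian group (Z_2)^3.)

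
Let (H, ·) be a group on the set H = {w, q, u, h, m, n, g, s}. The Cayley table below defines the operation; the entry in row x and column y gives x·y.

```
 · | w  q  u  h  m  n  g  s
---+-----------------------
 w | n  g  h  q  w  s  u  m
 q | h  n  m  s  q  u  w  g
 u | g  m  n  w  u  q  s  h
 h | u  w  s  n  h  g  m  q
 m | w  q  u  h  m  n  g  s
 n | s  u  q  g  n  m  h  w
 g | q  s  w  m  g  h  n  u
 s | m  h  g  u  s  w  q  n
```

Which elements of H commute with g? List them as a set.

Compare row g with column g entry by entry.
h·g = m = g·h, so h commutes with g.
w·g = u but g·w = q, so w does not.
Collecting the elements that commute with g: C(g) = {g, h, m, n}.

{g, h, m, n}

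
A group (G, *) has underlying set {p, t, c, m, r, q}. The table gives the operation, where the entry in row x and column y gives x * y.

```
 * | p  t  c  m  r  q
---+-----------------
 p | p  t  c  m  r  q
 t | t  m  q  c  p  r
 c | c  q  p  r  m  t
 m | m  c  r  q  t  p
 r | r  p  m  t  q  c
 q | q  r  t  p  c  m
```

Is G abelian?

Yes

Check whether the table is symmetric across its main diagonal.
Every entry (row x, col y) equals the entry (row y, col x), so G is abelian.
(In fact G ≅ the cyclic group Z_6.)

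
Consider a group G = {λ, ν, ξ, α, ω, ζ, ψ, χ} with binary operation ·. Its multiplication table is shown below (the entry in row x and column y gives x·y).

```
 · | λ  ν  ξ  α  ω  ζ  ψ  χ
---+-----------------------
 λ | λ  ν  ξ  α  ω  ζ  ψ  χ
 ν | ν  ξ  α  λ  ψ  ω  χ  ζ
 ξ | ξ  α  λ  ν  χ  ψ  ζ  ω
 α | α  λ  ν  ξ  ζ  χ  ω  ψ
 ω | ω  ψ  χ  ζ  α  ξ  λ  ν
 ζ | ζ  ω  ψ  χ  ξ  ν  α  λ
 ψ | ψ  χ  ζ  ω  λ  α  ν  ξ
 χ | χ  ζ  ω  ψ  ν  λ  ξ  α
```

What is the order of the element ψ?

The identity element is λ (its row matches the header).
ψ^1 = ψ
ψ^2 = ψ·ψ = ν
ψ^3 = ν·ψ = χ
ψ^4 = χ·ψ = ξ
ψ^5 = ξ·ψ = ζ
ψ^6 = ζ·ψ = α
ψ^7 = α·ψ = ω
ψ^8 = ω·ψ = λ
The first power of ψ equal to the identity is ψ^8, so ord(ψ) = 8.

8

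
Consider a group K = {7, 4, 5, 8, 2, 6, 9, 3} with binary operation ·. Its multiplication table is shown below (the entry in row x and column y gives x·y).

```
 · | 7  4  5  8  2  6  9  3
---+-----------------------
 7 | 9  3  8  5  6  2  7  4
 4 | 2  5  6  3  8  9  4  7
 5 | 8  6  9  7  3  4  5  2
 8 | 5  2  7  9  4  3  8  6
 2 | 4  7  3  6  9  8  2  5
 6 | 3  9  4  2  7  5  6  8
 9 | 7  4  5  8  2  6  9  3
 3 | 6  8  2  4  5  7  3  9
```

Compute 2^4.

9

2^1 = 2
2^2 = 2·2 = 9
2^3 = 9·2 = 2
2^4 = 2·2 = 9
(Structurally, K here is isomorphic to the dihedral group D_4.)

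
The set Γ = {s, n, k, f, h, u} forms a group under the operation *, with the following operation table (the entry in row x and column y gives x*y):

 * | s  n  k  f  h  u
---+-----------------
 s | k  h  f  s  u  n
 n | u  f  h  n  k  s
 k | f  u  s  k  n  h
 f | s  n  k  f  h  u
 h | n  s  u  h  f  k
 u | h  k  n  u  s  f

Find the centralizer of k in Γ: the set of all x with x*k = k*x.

Compare row k with column k entry by entry.
s*k = f = k*s, so s commutes with k.
n*k = h but k*n = u, so n does not.
Collecting the elements that commute with k: C(k) = {f, k, s}.
(Structurally, Γ here is isomorphic to the symmetric group S_3.)

{f, k, s}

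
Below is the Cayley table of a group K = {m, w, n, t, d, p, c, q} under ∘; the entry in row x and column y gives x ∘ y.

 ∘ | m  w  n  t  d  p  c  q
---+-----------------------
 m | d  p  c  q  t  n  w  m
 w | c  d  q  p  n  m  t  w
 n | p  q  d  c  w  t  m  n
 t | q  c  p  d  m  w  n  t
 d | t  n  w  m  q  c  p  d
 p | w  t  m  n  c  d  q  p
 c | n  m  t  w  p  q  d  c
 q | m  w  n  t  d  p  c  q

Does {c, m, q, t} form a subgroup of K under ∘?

c ∘ c = d, which is not in {c, m, q, t}.
The subset is not closed under ∘, so it is not a subgroup.

No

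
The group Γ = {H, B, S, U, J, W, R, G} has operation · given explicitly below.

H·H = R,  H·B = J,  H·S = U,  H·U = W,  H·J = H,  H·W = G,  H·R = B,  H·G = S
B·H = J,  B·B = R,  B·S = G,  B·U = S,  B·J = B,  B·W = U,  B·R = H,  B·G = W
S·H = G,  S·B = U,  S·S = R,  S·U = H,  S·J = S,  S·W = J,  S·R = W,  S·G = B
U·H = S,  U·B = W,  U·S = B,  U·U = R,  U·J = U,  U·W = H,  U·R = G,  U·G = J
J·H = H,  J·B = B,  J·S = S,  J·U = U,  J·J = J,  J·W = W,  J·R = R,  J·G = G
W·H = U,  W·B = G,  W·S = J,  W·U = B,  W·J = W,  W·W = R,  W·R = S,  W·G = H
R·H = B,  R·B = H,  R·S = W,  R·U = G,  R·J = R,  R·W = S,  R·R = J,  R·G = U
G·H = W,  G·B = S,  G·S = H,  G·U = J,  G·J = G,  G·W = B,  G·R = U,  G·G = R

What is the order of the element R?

2

The identity element is J (its row matches the header).
R^1 = R
R^2 = R·R = J
The first power of R equal to the identity is R^2, so ord(R) = 2.
(Structurally, Γ here is isomorphic to the quaternion group Q_8.)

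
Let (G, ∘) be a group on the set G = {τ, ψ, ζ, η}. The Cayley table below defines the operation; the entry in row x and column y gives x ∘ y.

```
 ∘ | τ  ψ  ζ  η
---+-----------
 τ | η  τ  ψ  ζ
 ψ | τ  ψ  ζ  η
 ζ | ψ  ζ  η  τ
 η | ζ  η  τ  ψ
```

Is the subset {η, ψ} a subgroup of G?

{η, ψ} contains the identity ψ.
Checking products: every product of two elements of {η, ψ} (read from the table) lies in {η, ψ}, so the set is closed.
In a finite group, a nonempty closed subset is a subgroup. So {η, ψ} ≤ G.

Yes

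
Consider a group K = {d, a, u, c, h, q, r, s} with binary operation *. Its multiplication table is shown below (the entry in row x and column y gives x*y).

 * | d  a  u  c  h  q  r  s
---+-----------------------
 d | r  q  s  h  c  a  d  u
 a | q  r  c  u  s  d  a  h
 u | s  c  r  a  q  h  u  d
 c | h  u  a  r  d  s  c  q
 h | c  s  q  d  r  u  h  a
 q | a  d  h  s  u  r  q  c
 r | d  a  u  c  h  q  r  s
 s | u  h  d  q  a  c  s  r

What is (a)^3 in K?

a

a^1 = a
a^2 = a*a = r
a^3 = r*a = a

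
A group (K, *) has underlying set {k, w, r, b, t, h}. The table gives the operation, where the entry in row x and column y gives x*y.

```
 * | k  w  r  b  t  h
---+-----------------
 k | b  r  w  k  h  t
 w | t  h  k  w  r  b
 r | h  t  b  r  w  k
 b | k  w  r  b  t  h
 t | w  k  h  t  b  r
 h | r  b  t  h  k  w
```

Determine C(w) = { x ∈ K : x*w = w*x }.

Compare row w with column w entry by entry.
h*w = b = w*h, so h commutes with w.
k*w = r but w*k = t, so k does not.
Collecting the elements that commute with w: C(w) = {b, h, w}.

{b, h, w}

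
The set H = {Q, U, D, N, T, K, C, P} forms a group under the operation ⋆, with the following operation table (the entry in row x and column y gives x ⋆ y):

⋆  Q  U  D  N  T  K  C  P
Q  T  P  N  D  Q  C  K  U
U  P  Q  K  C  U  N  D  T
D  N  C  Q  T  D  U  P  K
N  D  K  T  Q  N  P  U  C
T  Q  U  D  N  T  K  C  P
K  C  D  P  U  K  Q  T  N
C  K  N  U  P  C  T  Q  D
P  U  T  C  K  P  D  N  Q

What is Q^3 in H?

Q^1 = Q
Q^2 = Q ⋆ Q = T
Q^3 = T ⋆ Q = Q

Q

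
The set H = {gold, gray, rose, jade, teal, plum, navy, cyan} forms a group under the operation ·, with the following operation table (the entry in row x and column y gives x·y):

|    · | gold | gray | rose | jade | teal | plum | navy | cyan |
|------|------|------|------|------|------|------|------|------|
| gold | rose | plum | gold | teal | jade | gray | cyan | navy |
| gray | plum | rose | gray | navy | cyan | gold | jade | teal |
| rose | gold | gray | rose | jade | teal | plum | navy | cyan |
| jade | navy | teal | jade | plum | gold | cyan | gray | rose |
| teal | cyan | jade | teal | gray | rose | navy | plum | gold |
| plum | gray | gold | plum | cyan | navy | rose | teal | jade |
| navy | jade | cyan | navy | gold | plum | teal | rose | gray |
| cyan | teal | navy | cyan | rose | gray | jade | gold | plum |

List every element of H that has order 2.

{gold, gray, navy, plum, teal}

Identity is rose. Compute the order of each non-identity element by repeated multiplication:
  gold: gold → rose  (order 2)
  gray: gray → rose  (order 2)
  jade: jade → plum → cyan → rose  (order 4)
  teal: teal → rose  (order 2)
  plum: plum → rose  (order 2)
  navy: navy → rose  (order 2)
  cyan: cyan → plum → jade → rose  (order 4)
Elements of order 2: {gold, gray, navy, plum, teal}.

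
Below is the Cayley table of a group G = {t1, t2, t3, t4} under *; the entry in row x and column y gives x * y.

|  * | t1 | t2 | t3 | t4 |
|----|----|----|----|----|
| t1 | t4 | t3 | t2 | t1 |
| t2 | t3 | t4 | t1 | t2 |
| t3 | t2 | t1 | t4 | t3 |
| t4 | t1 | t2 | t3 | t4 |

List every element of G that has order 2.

Identity is t4. Compute the order of each non-identity element by repeated multiplication:
  t1: t1 → t4  (order 2)
  t2: t2 → t4  (order 2)
  t3: t3 → t4  (order 2)
Elements of order 2: {t1, t2, t3}.

{t1, t2, t3}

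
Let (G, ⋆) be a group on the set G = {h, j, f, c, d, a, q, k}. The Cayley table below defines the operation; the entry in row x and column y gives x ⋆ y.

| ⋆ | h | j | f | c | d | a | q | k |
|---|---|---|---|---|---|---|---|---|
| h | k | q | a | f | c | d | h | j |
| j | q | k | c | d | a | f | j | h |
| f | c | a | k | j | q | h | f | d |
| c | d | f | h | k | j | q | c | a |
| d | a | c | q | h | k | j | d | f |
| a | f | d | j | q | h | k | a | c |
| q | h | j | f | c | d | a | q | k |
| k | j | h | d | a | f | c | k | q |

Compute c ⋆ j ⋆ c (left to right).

c ⋆ j = f
f ⋆ c = j

j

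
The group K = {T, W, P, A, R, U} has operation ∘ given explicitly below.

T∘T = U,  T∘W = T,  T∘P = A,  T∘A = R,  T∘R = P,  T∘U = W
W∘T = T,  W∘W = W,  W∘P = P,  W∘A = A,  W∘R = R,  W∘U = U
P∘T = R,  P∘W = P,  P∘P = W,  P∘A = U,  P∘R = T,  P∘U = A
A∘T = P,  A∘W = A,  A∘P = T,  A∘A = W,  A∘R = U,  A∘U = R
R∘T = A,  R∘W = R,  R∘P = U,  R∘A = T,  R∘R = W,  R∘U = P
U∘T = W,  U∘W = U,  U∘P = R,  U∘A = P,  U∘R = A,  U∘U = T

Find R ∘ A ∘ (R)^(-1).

P

The identity is W. In row R, the entry W sits in column R, so R^(-1) = R.
R ∘ A = T
T ∘ R = P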